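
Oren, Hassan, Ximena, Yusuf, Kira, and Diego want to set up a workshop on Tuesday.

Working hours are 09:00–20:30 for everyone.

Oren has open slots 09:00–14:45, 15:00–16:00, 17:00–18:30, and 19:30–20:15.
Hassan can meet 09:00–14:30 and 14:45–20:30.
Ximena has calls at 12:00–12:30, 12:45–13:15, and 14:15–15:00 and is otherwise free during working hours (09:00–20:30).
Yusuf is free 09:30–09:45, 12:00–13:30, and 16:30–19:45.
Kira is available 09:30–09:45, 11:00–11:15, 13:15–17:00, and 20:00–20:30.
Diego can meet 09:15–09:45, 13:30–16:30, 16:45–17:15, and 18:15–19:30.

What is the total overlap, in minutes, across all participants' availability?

15 minutes

Ximena free within 09:00–20:30: 09:00–12:00, 12:30–12:45, 13:15–14:15, 15:00–20:30.
Oren ∩ Hassan: 09:00–14:30, 15:00–16:00, 17:00–18:30, 19:30–20:15.
Oren ∩ Hassan ∩ Ximena: 09:00–12:00, 12:30–12:45, 13:15–14:15, 15:00–16:00, 17:00–18:30, 19:30–20:15.
Oren ∩ Hassan ∩ Ximena ∩ Yusuf: 09:30–09:45, 12:30–12:45, 13:15–13:30, 17:00–18:30, 19:30–19:45.
Oren ∩ Hassan ∩ Ximena ∩ Yusuf ∩ Kira: 09:30–09:45, 13:15–13:30.
Oren ∩ Hassan ∩ Ximena ∩ Yusuf ∩ Kira ∩ Diego: 09:30–09:45.
Total common minutes: 15.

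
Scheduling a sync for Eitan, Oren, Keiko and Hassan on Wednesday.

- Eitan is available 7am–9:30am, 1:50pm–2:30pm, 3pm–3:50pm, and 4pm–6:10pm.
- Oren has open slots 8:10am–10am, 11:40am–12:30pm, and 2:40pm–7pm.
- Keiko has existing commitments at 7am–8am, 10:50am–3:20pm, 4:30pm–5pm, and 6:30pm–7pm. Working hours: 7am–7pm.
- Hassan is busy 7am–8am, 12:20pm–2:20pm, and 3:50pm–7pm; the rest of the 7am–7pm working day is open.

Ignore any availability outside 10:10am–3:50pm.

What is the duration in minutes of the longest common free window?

30 minutes

Keiko free within 07:00–19:00: 08:00–10:50, 15:20–16:30, 17:00–18:30.
Hassan free within 07:00–19:00: 08:00–12:20, 14:20–15:50.
Eitan ∩ Oren: 08:10–09:30, 15:00–15:50, 16:00–18:10.
Eitan ∩ Oren ∩ Keiko: 08:10–09:30, 15:20–15:50, 16:00–16:30, 17:00–18:10.
Eitan ∩ Oren ∩ Keiko ∩ Hassan: 08:10–09:30, 15:20–15:50.
Restricted to 10:10–15:50: 15:20–15:50.
Single common window of 30 minutes.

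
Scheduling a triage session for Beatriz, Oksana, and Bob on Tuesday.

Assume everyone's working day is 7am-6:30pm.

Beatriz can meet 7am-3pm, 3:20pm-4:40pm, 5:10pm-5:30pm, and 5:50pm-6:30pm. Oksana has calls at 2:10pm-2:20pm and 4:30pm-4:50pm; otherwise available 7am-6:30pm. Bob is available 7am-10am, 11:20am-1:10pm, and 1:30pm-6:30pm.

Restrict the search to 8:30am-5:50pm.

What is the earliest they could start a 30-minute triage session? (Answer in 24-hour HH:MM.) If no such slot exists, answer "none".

08:30

Oksana free within 07:00–18:30: 07:00–14:10, 14:20–16:30, 16:50–18:30.
Beatriz ∩ Oksana: 07:00–14:10, 14:20–15:00, 15:20–16:30, 17:10–17:30, 17:50–18:30.
Beatriz ∩ Oksana ∩ Bob: 07:00–10:00, 11:20–13:10, 13:30–14:10, 14:20–15:00, 15:20–16:30, 17:10–17:30, 17:50–18:30.
Restricted to 08:30–17:50: 08:30–10:00, 11:20–13:10, 13:30–14:10, 14:20–15:00, 15:20–16:30, 17:10–17:30.
Windows ≥ 30 min: 08:30–10:00, 11:20–13:10, 13:30–14:10, 14:20–15:00, 15:20–16:30.
Earliest such window starts at 08:30.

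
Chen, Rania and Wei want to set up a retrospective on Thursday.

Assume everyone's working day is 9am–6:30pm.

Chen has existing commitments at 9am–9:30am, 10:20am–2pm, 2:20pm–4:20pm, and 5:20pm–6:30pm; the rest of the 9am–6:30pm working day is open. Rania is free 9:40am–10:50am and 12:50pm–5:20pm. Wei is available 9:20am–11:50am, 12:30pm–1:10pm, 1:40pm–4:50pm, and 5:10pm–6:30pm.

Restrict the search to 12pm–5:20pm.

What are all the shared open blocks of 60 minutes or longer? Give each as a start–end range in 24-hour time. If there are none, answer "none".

Chen free within 09:00–18:30: 09:30–10:20, 14:00–14:20, 16:20–17:20.
Chen ∩ Rania: 09:40–10:20, 14:00–14:20, 16:20–17:20.
Chen ∩ Rania ∩ Wei: 09:40–10:20, 14:00–14:20, 16:20–16:50, 17:10–17:20.
Restricted to 12:00–17:20: 14:00–14:20, 16:20–16:50, 17:10–17:20.
Windows ≥ 60 min: (none).

none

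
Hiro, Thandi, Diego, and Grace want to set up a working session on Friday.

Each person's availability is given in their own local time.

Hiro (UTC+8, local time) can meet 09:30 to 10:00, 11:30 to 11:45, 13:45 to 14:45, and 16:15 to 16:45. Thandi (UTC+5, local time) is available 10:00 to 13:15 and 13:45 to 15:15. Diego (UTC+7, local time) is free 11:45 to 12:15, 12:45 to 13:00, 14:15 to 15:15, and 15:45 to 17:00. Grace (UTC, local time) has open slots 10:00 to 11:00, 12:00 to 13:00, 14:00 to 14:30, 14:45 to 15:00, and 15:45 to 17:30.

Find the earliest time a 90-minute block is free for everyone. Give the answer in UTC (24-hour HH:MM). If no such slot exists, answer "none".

none

Hiro → UTC: 01:30–02:00, 03:30–03:45, 05:45–06:45, 08:15–08:45.
Thandi → UTC: 05:00–08:15, 08:45–10:15.
Diego → UTC: 04:45–05:15, 05:45–06:00, 07:15–08:15, 08:45–10:00.
Grace → UTC: 10:00–11:00, 12:00–13:00, 14:00–14:30, 14:45–15:00, 15:45–17:30.
Hiro ∩ Thandi: 05:45–06:45.
Hiro ∩ Thandi ∩ Diego: 05:45–06:00.
Hiro ∩ Thandi ∩ Diego ∩ Grace: (none).
Windows ≥ 90 min: (none).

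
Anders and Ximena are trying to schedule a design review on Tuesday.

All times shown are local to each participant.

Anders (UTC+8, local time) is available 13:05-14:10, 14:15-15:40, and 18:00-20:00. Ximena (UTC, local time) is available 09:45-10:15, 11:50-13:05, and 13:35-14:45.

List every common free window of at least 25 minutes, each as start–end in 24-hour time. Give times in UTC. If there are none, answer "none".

none

Anders → UTC: 05:05–06:10, 06:15–07:40, 10:00–12:00.
Ximena → UTC: 09:45–10:15, 11:50–13:05, 13:35–14:45.
Anders ∩ Ximena: 10:00–10:15, 11:50–12:00.
Windows ≥ 25 min: (none).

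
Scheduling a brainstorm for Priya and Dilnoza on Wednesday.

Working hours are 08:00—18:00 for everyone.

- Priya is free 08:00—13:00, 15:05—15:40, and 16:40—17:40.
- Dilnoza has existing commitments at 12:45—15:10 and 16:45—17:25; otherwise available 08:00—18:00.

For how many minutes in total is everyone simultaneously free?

Dilnoza free within 08:00–18:00: 08:00–12:45, 15:10–16:45, 17:25–18:00.
Priya ∩ Dilnoza: 08:00–12:45, 15:10–15:40, 16:40–16:45, 17:25–17:40.
Total common minutes: 285 + 30 + 5 + 15 = 335.

335 minutes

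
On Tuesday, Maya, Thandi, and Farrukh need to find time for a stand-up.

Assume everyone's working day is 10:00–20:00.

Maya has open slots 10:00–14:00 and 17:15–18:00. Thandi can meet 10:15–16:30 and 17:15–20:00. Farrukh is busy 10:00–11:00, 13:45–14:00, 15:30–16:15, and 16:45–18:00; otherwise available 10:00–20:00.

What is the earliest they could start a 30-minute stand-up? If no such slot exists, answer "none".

11:00

Farrukh free within 10:00–20:00: 11:00–13:45, 14:00–15:30, 16:15–16:45, 18:00–20:00.
Maya ∩ Thandi: 10:15–14:00, 17:15–18:00.
Maya ∩ Thandi ∩ Farrukh: 11:00–13:45.
Windows ≥ 30 min: 11:00–13:45.
Earliest such window starts at 11:00.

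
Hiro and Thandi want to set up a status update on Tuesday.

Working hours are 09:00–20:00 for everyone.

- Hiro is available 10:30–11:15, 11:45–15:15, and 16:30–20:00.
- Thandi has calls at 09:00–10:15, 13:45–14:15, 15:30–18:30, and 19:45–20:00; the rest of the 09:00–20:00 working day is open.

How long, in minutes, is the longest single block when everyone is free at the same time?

120 minutes

Thandi free within 09:00–20:00: 10:15–13:45, 14:15–15:30, 18:30–19:45.
Hiro ∩ Thandi: 10:30–11:15, 11:45–13:45, 14:15–15:15, 18:30–19:45.
Common window lengths: 45, 120, 60, 75 min; longest is 120.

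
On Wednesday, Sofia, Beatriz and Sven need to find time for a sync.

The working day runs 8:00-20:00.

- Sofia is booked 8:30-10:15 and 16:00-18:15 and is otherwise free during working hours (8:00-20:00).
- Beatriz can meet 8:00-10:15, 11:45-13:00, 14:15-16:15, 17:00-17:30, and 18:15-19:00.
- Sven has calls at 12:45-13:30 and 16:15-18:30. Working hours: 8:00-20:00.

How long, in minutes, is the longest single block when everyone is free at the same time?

105 minutes

Sofia free within 08:00–20:00: 08:00–08:30, 10:15–16:00, 18:15–20:00.
Sven free within 08:00–20:00: 08:00–12:45, 13:30–16:15, 18:30–20:00.
Sofia ∩ Beatriz: 08:00–08:30, 11:45–13:00, 14:15–16:00, 18:15–19:00.
Sofia ∩ Beatriz ∩ Sven: 08:00–08:30, 11:45–12:45, 14:15–16:00, 18:30–19:00.
Common window lengths: 30, 60, 105, 30 min; longest is 105.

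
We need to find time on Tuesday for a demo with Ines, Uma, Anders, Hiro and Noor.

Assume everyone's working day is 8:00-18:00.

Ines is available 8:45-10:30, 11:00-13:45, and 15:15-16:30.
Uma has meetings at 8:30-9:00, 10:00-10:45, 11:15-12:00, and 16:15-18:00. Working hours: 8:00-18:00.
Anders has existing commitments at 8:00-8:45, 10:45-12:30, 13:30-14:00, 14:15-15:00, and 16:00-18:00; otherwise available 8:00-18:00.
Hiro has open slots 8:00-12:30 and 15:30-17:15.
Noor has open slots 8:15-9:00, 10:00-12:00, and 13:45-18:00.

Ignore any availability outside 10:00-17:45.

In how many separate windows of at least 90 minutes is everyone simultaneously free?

Uma free within 08:00–18:00: 08:00–08:30, 09:00–10:00, 10:45–11:15, 12:00–16:15.
Anders free within 08:00–18:00: 08:45–10:45, 12:30–13:30, 14:00–14:15, 15:00–16:00.
Ines ∩ Uma: 09:00–10:00, 11:00–11:15, 12:00–13:45, 15:15–16:15.
Ines ∩ Uma ∩ Anders: 09:00–10:00, 12:30–13:30, 15:15–16:00.
Ines ∩ Uma ∩ Anders ∩ Hiro: 09:00–10:00, 15:30–16:00.
Ines ∩ Uma ∩ Anders ∩ Hiro ∩ Noor: 15:30–16:00.
Restricted to 10:00–17:45: 15:30–16:00.
Windows ≥ 90 min: (none).
That's 0 windows.

0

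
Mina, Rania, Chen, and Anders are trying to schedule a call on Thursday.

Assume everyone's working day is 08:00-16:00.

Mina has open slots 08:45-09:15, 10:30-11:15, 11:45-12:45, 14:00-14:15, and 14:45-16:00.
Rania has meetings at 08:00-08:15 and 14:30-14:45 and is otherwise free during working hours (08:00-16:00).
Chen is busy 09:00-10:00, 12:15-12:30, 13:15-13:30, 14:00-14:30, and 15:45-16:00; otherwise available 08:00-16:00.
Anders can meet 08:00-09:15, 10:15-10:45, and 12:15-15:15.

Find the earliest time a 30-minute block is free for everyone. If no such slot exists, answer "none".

Rania free within 08:00–16:00: 08:15–14:30, 14:45–16:00.
Chen free within 08:00–16:00: 08:00–09:00, 10:00–12:15, 12:30–13:15, 13:30–14:00, 14:30–15:45.
Mina ∩ Rania: 08:45–09:15, 10:30–11:15, 11:45–12:45, 14:00–14:15, 14:45–16:00.
Mina ∩ Rania ∩ Chen: 08:45–09:00, 10:30–11:15, 11:45–12:15, 12:30–12:45, 14:45–15:45.
Mina ∩ Rania ∩ Chen ∩ Anders: 08:45–09:00, 10:30–10:45, 12:30–12:45, 14:45–15:15.
Windows ≥ 30 min: 14:45–15:15.
Earliest such window starts at 14:45.

14:45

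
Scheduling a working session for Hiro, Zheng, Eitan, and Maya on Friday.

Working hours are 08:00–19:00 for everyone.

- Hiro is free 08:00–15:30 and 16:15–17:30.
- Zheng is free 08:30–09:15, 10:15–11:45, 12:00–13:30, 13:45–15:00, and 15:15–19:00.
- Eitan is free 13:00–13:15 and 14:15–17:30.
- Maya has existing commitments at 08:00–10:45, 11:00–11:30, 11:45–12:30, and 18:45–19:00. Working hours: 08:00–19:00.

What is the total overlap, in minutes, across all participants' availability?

150 minutes

Maya free within 08:00–19:00: 10:45–11:00, 11:30–11:45, 12:30–18:45.
Hiro ∩ Zheng: 08:30–09:15, 10:15–11:45, 12:00–13:30, 13:45–15:00, 15:15–15:30, 16:15–17:30.
Hiro ∩ Zheng ∩ Eitan: 13:00–13:15, 14:15–15:00, 15:15–15:30, 16:15–17:30.
Hiro ∩ Zheng ∩ Eitan ∩ Maya: 13:00–13:15, 14:15–15:00, 15:15–15:30, 16:15–17:30.
Total common minutes: 15 + 45 + 15 + 75 = 150.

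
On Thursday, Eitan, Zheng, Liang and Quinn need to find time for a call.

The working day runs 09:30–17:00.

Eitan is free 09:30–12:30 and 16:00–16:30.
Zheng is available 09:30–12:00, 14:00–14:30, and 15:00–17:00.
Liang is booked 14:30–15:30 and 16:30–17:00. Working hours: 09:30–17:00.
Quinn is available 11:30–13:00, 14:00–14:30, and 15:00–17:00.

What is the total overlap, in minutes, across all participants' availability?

60 minutes

Liang free within 09:30–17:00: 09:30–14:30, 15:30–16:30.
Eitan ∩ Zheng: 09:30–12:00, 16:00–16:30.
Eitan ∩ Zheng ∩ Liang: 09:30–12:00, 16:00–16:30.
Eitan ∩ Zheng ∩ Liang ∩ Quinn: 11:30–12:00, 16:00–16:30.
Total common minutes: 30 + 30 = 60.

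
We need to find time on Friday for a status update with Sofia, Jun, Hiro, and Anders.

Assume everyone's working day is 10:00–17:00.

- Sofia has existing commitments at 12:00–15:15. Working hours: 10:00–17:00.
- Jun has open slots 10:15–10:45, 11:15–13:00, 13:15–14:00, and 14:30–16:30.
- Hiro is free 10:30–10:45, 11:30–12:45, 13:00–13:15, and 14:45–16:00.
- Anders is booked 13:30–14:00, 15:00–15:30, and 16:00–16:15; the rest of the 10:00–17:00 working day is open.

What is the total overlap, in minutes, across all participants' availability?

Sofia free within 10:00–17:00: 10:00–12:00, 15:15–17:00.
Anders free within 10:00–17:00: 10:00–13:30, 14:00–15:00, 15:30–16:00, 16:15–17:00.
Sofia ∩ Jun: 10:15–10:45, 11:15–12:00, 15:15–16:30.
Sofia ∩ Jun ∩ Hiro: 10:30–10:45, 11:30–12:00, 15:15–16:00.
Sofia ∩ Jun ∩ Hiro ∩ Anders: 10:30–10:45, 11:30–12:00, 15:30–16:00.
Total common minutes: 15 + 30 + 30 = 75.

75 minutes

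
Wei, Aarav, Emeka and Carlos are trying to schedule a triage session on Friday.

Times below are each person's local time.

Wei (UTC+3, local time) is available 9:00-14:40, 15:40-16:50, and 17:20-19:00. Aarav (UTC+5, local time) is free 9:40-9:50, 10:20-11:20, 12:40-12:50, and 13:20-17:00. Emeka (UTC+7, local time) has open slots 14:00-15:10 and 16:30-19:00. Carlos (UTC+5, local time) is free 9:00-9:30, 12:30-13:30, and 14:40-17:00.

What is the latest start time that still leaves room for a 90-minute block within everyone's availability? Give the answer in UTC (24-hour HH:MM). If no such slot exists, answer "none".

Wei → UTC: 06:00–11:40, 12:40–13:50, 14:20–16:00.
Aarav → UTC: 04:40–04:50, 05:20–06:20, 07:40–07:50, 08:20–12:00.
Emeka → UTC: 07:00–08:10, 09:30–12:00.
Carlos → UTC: 04:00–04:30, 07:30–08:30, 09:40–12:00.
Wei ∩ Aarav: 06:00–06:20, 07:40–07:50, 08:20–11:40.
Wei ∩ Aarav ∩ Emeka: 07:40–07:50, 09:30–11:40.
Wei ∩ Aarav ∩ Emeka ∩ Carlos: 07:40–07:50, 09:40–11:40.
Windows ≥ 90 min: 09:40–11:40.
Latest start in the last window 09:40–11:40 is 11:40 − 90 min = 10:10.

10:10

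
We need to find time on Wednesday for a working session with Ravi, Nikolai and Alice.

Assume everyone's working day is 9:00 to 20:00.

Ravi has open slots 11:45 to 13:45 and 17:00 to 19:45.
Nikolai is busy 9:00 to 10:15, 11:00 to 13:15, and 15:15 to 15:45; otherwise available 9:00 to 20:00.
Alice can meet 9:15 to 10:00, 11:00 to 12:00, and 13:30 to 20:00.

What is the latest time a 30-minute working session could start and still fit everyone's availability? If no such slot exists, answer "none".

Nikolai free within 09:00–20:00: 10:15–11:00, 13:15–15:15, 15:45–20:00.
Ravi ∩ Nikolai: 13:15–13:45, 17:00–19:45.
Ravi ∩ Nikolai ∩ Alice: 13:30–13:45, 17:00–19:45.
Windows ≥ 30 min: 17:00–19:45.
Latest start in the last window 17:00–19:45 is 19:45 − 30 min = 19:15.

19:15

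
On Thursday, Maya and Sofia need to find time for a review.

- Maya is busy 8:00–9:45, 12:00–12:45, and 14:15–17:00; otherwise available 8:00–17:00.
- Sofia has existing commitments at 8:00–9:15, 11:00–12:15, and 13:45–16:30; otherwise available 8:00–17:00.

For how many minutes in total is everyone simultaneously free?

135 minutes

Maya free within 08:00–17:00: 09:45–12:00, 12:45–14:15.
Sofia free within 08:00–17:00: 09:15–11:00, 12:15–13:45, 16:30–17:00.
Maya ∩ Sofia: 09:45–11:00, 12:45–13:45.
Total common minutes: 75 + 60 = 135.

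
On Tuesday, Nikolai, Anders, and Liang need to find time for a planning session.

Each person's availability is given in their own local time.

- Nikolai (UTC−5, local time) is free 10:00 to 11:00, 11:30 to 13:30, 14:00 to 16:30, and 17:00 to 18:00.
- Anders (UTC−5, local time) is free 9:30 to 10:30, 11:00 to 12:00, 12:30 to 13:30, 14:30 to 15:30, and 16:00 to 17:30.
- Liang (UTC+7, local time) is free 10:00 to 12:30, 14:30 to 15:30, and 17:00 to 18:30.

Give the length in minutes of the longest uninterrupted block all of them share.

0 minutes

Nikolai → UTC: 15:00–16:00, 16:30–18:30, 19:00–21:30, 22:00–23:00.
Anders → UTC: 14:30–15:30, 16:00–17:00, 17:30–18:30, 19:30–20:30, 21:00–22:30.
Liang → UTC: 03:00–05:30, 07:30–08:30, 10:00–11:30.
Nikolai ∩ Anders: 15:00–15:30, 16:30–17:00, 17:30–18:30, 19:30–20:30, 21:00–21:30, 22:00–22:30.
Nikolai ∩ Anders ∩ Liang: (none).
No common window.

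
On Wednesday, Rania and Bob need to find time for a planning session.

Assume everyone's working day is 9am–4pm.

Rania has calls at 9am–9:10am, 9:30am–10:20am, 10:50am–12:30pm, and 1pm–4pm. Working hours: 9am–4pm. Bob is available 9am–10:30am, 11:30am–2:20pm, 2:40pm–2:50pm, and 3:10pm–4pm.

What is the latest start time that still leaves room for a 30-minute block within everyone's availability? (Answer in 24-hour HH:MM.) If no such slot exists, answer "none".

12:30

Rania free within 09:00–16:00: 09:10–09:30, 10:20–10:50, 12:30–13:00.
Rania ∩ Bob: 09:10–09:30, 10:20–10:30, 12:30–13:00.
Windows ≥ 30 min: 12:30–13:00.
Latest start in the last window 12:30–13:00 is 13:00 − 30 min = 12:30.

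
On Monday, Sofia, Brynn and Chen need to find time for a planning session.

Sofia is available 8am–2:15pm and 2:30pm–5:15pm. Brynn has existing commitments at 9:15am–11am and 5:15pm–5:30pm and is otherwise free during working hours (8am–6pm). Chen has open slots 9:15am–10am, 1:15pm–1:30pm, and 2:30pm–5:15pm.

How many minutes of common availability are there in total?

180 minutes

Brynn free within 08:00–18:00: 08:00–09:15, 11:00–17:15, 17:30–18:00.
Sofia ∩ Brynn: 08:00–09:15, 11:00–14:15, 14:30–17:15.
Sofia ∩ Brynn ∩ Chen: 13:15–13:30, 14:30–17:15.
Total common minutes: 15 + 165 = 180.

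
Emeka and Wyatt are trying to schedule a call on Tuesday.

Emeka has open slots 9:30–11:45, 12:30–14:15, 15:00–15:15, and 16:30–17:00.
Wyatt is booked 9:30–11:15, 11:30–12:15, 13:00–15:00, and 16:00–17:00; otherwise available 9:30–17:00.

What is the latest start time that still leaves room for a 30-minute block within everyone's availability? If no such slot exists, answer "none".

12:30

Wyatt free within 09:30–17:00: 11:15–11:30, 12:15–13:00, 15:00–16:00.
Emeka ∩ Wyatt: 11:15–11:30, 12:30–13:00, 15:00–15:15.
Windows ≥ 30 min: 12:30–13:00.
Latest start in the last window 12:30–13:00 is 13:00 − 30 min = 12:30.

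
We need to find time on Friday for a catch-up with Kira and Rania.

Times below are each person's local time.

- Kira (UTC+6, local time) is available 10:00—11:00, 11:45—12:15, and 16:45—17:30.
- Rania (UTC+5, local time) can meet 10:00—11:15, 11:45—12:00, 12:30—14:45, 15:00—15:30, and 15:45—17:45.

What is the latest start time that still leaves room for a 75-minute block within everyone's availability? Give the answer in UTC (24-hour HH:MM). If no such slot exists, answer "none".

none

Kira → UTC: 04:00–05:00, 05:45–06:15, 10:45–11:30.
Rania → UTC: 05:00–06:15, 06:45–07:00, 07:30–09:45, 10:00–10:30, 10:45–12:45.
Kira ∩ Rania: 05:45–06:15, 10:45–11:30.
Windows ≥ 75 min: (none).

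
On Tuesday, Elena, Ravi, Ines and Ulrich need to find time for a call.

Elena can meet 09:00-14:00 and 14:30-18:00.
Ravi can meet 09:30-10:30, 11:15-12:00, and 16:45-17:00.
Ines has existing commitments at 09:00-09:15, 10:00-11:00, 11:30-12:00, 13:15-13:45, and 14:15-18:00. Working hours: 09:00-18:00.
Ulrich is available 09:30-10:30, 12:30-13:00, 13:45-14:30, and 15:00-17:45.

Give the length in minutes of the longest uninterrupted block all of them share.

Ines free within 09:00–18:00: 09:15–10:00, 11:00–11:30, 12:00–13:15, 13:45–14:15.
Elena ∩ Ravi: 09:30–10:30, 11:15–12:00, 16:45–17:00.
Elena ∩ Ravi ∩ Ines: 09:30–10:00, 11:15–11:30.
Elena ∩ Ravi ∩ Ines ∩ Ulrich: 09:30–10:00.
Single common window of 30 minutes.

30 minutes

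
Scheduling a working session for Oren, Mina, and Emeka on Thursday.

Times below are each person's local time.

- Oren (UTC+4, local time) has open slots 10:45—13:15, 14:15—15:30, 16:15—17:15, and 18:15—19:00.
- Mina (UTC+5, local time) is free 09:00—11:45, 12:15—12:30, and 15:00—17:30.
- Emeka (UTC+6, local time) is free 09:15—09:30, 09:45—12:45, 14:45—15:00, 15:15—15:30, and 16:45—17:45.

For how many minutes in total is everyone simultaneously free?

Oren → UTC: 06:45–09:15, 10:15–11:30, 12:15–13:15, 14:15–15:00.
Mina → UTC: 04:00–06:45, 07:15–07:30, 10:00–12:30.
Emeka → UTC: 03:15–03:30, 03:45–06:45, 08:45–09:00, 09:15–09:30, 10:45–11:45.
Oren ∩ Mina: 07:15–07:30, 10:15–11:30, 12:15–12:30.
Oren ∩ Mina ∩ Emeka: 10:45–11:30.
Total common minutes: 45.

45 minutes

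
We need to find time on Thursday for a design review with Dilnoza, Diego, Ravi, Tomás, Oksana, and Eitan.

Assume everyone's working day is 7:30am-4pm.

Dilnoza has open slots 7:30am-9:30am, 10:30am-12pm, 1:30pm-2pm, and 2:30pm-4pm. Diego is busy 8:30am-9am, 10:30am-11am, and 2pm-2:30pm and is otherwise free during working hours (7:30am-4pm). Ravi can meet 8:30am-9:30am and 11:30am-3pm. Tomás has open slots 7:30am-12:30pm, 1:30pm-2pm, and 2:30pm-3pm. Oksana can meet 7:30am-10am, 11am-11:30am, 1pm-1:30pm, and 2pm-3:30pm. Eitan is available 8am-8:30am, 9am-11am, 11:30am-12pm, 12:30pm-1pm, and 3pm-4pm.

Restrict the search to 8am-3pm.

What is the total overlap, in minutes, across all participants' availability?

Diego free within 07:30–16:00: 07:30–08:30, 09:00–10:30, 11:00–14:00, 14:30–16:00.
Dilnoza ∩ Diego: 07:30–08:30, 09:00–09:30, 11:00–12:00, 13:30–14:00, 14:30–16:00.
Dilnoza ∩ Diego ∩ Ravi: 09:00–09:30, 11:30–12:00, 13:30–14:00, 14:30–15:00.
Dilnoza ∩ Diego ∩ Ravi ∩ Tomás: 09:00–09:30, 11:30–12:00, 13:30–14:00, 14:30–15:00.
Dilnoza ∩ Diego ∩ Ravi ∩ Tomás ∩ Oksana: 09:00–09:30, 14:30–15:00.
Dilnoza ∩ Diego ∩ Ravi ∩ Tomás ∩ Oksana ∩ Eitan: 09:00–09:30.
Restricted to 08:00–15:00: 09:00–09:30.
Total common minutes: 30.

30 minutes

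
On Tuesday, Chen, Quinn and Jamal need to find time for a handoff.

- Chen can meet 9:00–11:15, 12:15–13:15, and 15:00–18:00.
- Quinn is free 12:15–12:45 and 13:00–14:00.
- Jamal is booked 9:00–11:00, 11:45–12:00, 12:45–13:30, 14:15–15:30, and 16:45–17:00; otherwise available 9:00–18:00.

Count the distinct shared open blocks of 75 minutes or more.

Jamal free within 09:00–18:00: 11:00–11:45, 12:00–12:45, 13:30–14:15, 15:30–16:45, 17:00–18:00.
Chen ∩ Quinn: 12:15–12:45, 13:00–13:15.
Chen ∩ Quinn ∩ Jamal: 12:15–12:45.
Windows ≥ 75 min: (none).
That's 0 windows.

0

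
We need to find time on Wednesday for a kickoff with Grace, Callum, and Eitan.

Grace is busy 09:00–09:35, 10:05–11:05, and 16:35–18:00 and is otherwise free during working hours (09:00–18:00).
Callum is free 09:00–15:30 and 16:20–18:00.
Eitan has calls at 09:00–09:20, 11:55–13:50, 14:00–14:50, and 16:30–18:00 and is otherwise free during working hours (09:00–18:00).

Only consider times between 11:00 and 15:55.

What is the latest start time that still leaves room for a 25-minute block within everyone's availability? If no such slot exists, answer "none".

Grace free within 09:00–18:00: 09:35–10:05, 11:05–16:35.
Eitan free within 09:00–18:00: 09:20–11:55, 13:50–14:00, 14:50–16:30.
Grace ∩ Callum: 09:35–10:05, 11:05–15:30, 16:20–16:35.
Grace ∩ Callum ∩ Eitan: 09:35–10:05, 11:05–11:55, 13:50–14:00, 14:50–15:30, 16:20–16:30.
Restricted to 11:00–15:55: 11:05–11:55, 13:50–14:00, 14:50–15:30.
Windows ≥ 25 min: 11:05–11:55, 14:50–15:30.
Latest start in the last window 14:50–15:30 is 15:30 − 25 min = 15:05.

15:05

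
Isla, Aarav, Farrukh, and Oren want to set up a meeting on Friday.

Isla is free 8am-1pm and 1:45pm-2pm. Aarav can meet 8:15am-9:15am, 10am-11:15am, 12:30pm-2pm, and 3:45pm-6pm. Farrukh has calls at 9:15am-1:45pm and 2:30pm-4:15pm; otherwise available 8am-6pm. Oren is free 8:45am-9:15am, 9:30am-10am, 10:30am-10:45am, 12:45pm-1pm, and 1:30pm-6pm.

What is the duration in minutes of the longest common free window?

30 minutes

Farrukh free within 08:00–18:00: 08:00–09:15, 13:45–14:30, 16:15–18:00.
Isla ∩ Aarav: 08:15–09:15, 10:00–11:15, 12:30–13:00, 13:45–14:00.
Isla ∩ Aarav ∩ Farrukh: 08:15–09:15, 13:45–14:00.
Isla ∩ Aarav ∩ Farrukh ∩ Oren: 08:45–09:15, 13:45–14:00.
Common window lengths: 30, 15 min; longest is 30.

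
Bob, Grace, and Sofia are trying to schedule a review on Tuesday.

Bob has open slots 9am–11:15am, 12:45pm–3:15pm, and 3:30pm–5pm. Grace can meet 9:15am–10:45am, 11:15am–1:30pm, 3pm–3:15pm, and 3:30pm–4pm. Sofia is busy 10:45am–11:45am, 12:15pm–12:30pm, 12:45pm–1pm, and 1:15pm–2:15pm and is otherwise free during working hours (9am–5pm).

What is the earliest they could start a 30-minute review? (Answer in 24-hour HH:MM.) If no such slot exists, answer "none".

Sofia free within 09:00–17:00: 09:00–10:45, 11:45–12:15, 12:30–12:45, 13:00–13:15, 14:15–17:00.
Bob ∩ Grace: 09:15–10:45, 12:45–13:30, 15:00–15:15, 15:30–16:00.
Bob ∩ Grace ∩ Sofia: 09:15–10:45, 13:00–13:15, 15:00–15:15, 15:30–16:00.
Windows ≥ 30 min: 09:15–10:45, 15:30–16:00.
Earliest such window starts at 09:15.

09:15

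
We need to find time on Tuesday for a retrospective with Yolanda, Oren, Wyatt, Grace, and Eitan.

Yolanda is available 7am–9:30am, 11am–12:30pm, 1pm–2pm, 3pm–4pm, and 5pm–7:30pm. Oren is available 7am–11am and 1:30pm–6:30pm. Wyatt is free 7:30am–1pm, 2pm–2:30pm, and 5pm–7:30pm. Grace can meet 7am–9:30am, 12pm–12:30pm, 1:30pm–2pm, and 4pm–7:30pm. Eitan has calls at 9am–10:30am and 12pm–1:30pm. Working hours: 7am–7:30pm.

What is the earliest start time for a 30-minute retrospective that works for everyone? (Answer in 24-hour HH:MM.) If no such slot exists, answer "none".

07:30

Eitan free within 07:00–19:30: 07:00–09:00, 10:30–12:00, 13:30–19:30.
Yolanda ∩ Oren: 07:00–09:30, 13:30–14:00, 15:00–16:00, 17:00–18:30.
Yolanda ∩ Oren ∩ Wyatt: 07:30–09:30, 17:00–18:30.
Yolanda ∩ Oren ∩ Wyatt ∩ Grace: 07:30–09:30, 17:00–18:30.
Yolanda ∩ Oren ∩ Wyatt ∩ Grace ∩ Eitan: 07:30–09:00, 17:00–18:30.
Windows ≥ 30 min: 07:30–09:00, 17:00–18:30.
Earliest such window starts at 07:30.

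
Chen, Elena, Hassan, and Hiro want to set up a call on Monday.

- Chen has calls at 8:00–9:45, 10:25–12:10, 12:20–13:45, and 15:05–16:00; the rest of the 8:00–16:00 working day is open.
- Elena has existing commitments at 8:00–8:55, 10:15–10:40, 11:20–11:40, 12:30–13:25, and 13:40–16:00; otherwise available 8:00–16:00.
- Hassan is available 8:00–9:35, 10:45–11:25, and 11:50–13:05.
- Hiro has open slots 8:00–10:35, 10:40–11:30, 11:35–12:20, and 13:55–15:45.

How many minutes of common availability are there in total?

Chen free within 08:00–16:00: 09:45–10:25, 12:10–12:20, 13:45–15:05.
Elena free within 08:00–16:00: 08:55–10:15, 10:40–11:20, 11:40–12:30, 13:25–13:40.
Chen ∩ Elena: 09:45–10:15, 12:10–12:20.
Chen ∩ Elena ∩ Hassan: 12:10–12:20.
Chen ∩ Elena ∩ Hassan ∩ Hiro: 12:10–12:20.
Total common minutes: 10.

10 minutes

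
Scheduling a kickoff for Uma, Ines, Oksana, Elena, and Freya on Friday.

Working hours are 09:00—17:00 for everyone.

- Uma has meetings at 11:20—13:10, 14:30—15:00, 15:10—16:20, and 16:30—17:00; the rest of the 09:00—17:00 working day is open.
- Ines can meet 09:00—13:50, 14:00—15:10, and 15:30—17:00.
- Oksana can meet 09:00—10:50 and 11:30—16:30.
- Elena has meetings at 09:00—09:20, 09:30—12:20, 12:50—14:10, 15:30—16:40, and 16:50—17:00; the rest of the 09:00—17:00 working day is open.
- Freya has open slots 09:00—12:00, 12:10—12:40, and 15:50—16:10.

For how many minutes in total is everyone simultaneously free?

10 minutes

Uma free within 09:00–17:00: 09:00–11:20, 13:10–14:30, 15:00–15:10, 16:20–16:30.
Elena free within 09:00–17:00: 09:20–09:30, 12:20–12:50, 14:10–15:30, 16:40–16:50.
Uma ∩ Ines: 09:00–11:20, 13:10–13:50, 14:00–14:30, 15:00–15:10, 16:20–16:30.
Uma ∩ Ines ∩ Oksana: 09:00–10:50, 13:10–13:50, 14:00–14:30, 15:00–15:10, 16:20–16:30.
Uma ∩ Ines ∩ Oksana ∩ Elena: 09:20–09:30, 14:10–14:30, 15:00–15:10.
Uma ∩ Ines ∩ Oksana ∩ Elena ∩ Freya: 09:20–09:30.
Total common minutes: 10.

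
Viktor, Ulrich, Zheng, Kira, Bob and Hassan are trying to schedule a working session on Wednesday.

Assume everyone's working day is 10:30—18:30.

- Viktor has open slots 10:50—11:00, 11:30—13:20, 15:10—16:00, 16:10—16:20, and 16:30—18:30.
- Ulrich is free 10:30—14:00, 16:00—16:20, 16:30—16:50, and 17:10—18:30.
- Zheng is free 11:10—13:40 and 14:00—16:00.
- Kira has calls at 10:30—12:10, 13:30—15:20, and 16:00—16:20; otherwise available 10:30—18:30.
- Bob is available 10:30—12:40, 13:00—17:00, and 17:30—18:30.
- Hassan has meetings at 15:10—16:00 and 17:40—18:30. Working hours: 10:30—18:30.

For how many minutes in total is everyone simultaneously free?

50 minutes

Kira free within 10:30–18:30: 12:10–13:30, 15:20–16:00, 16:20–18:30.
Hassan free within 10:30–18:30: 10:30–15:10, 16:00–17:40.
Viktor ∩ Ulrich: 10:50–11:00, 11:30–13:20, 16:10–16:20, 16:30–16:50, 17:10–18:30.
Viktor ∩ Ulrich ∩ Zheng: 11:30–13:20.
Viktor ∩ Ulrich ∩ Zheng ∩ Kira: 12:10–13:20.
Viktor ∩ Ulrich ∩ Zheng ∩ Kira ∩ Bob: 12:10–12:40, 13:00–13:20.
Viktor ∩ Ulrich ∩ Zheng ∩ Kira ∩ Bob ∩ Hassan: 12:10–12:40, 13:00–13:20.
Total common minutes: 30 + 20 = 50.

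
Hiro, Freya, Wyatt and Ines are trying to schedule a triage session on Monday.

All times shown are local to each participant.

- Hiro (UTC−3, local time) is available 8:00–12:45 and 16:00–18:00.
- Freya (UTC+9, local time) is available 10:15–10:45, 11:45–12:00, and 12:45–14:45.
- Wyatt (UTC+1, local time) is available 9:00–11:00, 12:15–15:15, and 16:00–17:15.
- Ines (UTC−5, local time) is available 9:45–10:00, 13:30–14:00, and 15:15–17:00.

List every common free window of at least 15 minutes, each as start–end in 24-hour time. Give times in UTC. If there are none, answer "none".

Hiro → UTC: 11:00–15:45, 19:00–21:00.
Freya → UTC: 01:15–01:45, 02:45–03:00, 03:45–05:45.
Wyatt → UTC: 08:00–10:00, 11:15–14:15, 15:00–16:15.
Ines → UTC: 14:45–15:00, 18:30–19:00, 20:15–22:00.
Hiro ∩ Freya: (none).
Hiro ∩ Freya ∩ Wyatt: (none).
Hiro ∩ Freya ∩ Wyatt ∩ Ines: (none).
Windows ≥ 15 min: (none).

none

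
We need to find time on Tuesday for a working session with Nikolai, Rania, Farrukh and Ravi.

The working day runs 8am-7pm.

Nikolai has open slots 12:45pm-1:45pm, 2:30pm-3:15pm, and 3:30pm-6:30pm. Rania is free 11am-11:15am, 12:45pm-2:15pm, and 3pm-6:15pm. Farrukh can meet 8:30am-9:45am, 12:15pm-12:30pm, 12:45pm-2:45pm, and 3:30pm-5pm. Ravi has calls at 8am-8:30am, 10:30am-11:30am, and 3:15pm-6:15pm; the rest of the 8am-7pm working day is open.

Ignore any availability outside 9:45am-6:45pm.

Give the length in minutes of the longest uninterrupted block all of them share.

60 minutes

Ravi free within 08:00–19:00: 08:30–10:30, 11:30–15:15, 18:15–19:00.
Nikolai ∩ Rania: 12:45–13:45, 15:00–15:15, 15:30–18:15.
Nikolai ∩ Rania ∩ Farrukh: 12:45–13:45, 15:30–17:00.
Nikolai ∩ Rania ∩ Farrukh ∩ Ravi: 12:45–13:45.
Restricted to 09:45–18:45: 12:45–13:45.
Single common window of 60 minutes.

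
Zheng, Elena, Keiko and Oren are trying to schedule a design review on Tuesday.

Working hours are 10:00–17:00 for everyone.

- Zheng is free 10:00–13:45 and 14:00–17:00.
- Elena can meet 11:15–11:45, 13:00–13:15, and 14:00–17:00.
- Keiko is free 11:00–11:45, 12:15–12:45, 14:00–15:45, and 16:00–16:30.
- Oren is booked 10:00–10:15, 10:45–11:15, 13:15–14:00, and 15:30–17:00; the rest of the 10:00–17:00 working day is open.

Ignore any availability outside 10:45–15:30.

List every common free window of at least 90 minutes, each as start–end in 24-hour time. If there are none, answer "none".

Oren free within 10:00–17:00: 10:15–10:45, 11:15–13:15, 14:00–15:30.
Zheng ∩ Elena: 11:15–11:45, 13:00–13:15, 14:00–17:00.
Zheng ∩ Elena ∩ Keiko: 11:15–11:45, 14:00–15:45, 16:00–16:30.
Zheng ∩ Elena ∩ Keiko ∩ Oren: 11:15–11:45, 14:00–15:30.
Restricted to 10:45–15:30: 11:15–11:45, 14:00–15:30.
Windows ≥ 90 min: 14:00–15:30.

14:00–15:30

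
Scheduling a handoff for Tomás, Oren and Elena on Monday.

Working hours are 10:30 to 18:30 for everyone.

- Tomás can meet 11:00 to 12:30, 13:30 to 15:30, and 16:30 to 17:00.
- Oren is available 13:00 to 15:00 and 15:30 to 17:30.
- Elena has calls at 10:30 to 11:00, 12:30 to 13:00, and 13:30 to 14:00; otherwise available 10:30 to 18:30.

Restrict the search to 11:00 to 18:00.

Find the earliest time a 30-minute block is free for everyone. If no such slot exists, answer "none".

14:00

Elena free within 10:30–18:30: 11:00–12:30, 13:00–13:30, 14:00–18:30.
Tomás ∩ Oren: 13:30–15:00, 16:30–17:00.
Tomás ∩ Oren ∩ Elena: 14:00–15:00, 16:30–17:00.
Restricted to 11:00–18:00: 14:00–15:00, 16:30–17:00.
Windows ≥ 30 min: 14:00–15:00, 16:30–17:00.
Earliest such window starts at 14:00.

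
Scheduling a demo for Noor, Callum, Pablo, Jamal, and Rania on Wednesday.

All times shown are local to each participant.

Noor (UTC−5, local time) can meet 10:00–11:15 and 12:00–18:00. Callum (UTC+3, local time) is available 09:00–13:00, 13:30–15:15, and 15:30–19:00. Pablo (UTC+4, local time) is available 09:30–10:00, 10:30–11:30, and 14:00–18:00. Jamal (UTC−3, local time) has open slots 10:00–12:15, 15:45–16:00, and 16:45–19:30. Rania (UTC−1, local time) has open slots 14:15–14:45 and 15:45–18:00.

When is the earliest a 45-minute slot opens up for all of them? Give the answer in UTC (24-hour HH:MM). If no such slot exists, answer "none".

none

Noor → UTC: 15:00–16:15, 17:00–23:00.
Callum → UTC: 06:00–10:00, 10:30–12:15, 12:30–16:00.
Pablo → UTC: 05:30–06:00, 06:30–07:30, 10:00–14:00.
Jamal → UTC: 13:00–15:15, 18:45–19:00, 19:45–22:30.
Rania → UTC: 15:15–15:45, 16:45–19:00.
Noor ∩ Callum: 15:00–16:00.
Noor ∩ Callum ∩ Pablo: (none).
Noor ∩ Callum ∩ Pablo ∩ Jamal: (none).
Noor ∩ Callum ∩ Pablo ∩ Jamal ∩ Rania: (none).
Windows ≥ 45 min: (none).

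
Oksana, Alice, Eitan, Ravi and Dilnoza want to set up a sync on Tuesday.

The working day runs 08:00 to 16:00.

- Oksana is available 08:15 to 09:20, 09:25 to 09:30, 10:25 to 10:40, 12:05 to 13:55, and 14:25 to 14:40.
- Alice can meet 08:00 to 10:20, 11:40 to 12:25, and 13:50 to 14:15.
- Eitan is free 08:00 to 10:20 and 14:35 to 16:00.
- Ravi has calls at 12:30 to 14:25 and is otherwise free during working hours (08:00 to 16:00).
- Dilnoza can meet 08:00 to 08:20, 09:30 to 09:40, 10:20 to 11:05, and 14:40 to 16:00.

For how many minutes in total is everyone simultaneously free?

5 minutes

Ravi free within 08:00–16:00: 08:00–12:30, 14:25–16:00.
Oksana ∩ Alice: 08:15–09:20, 09:25–09:30, 12:05–12:25, 13:50–13:55.
Oksana ∩ Alice ∩ Eitan: 08:15–09:20, 09:25–09:30.
Oksana ∩ Alice ∩ Eitan ∩ Ravi: 08:15–09:20, 09:25–09:30.
Oksana ∩ Alice ∩ Eitan ∩ Ravi ∩ Dilnoza: 08:15–08:20.
Total common minutes: 5.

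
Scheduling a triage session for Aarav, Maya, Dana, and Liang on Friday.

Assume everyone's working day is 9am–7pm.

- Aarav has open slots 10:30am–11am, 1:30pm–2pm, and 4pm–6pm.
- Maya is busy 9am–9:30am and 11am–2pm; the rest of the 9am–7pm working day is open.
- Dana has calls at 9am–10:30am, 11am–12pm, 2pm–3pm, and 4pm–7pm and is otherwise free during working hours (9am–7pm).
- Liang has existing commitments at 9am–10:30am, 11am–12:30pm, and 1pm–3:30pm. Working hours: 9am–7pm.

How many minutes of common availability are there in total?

30 minutes

Maya free within 09:00–19:00: 09:30–11:00, 14:00–19:00.
Dana free within 09:00–19:00: 10:30–11:00, 12:00–14:00, 15:00–16:00.
Liang free within 09:00–19:00: 10:30–11:00, 12:30–13:00, 15:30–19:00.
Aarav ∩ Maya: 10:30–11:00, 16:00–18:00.
Aarav ∩ Maya ∩ Dana: 10:30–11:00.
Aarav ∩ Maya ∩ Dana ∩ Liang: 10:30–11:00.
Total common minutes: 30.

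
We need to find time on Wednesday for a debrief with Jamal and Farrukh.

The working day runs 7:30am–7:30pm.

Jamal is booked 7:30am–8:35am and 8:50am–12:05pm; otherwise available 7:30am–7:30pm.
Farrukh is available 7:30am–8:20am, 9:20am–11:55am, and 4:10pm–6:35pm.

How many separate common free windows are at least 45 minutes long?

1

Jamal free within 07:30–19:30: 08:35–08:50, 12:05–19:30.
Jamal ∩ Farrukh: 16:10–18:35.
Windows ≥ 45 min: 16:10–18:35.
That's 1 window.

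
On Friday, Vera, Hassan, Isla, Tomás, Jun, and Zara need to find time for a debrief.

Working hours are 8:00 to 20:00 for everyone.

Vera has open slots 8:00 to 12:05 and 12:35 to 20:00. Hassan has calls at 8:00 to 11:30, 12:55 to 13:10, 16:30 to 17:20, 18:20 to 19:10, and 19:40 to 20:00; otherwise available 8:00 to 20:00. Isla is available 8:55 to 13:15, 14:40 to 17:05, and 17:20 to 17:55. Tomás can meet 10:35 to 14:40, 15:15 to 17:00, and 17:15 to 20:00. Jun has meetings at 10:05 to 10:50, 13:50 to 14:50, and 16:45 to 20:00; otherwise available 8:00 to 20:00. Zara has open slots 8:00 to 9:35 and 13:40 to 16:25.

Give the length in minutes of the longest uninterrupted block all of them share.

70 minutes

Hassan free within 08:00–20:00: 11:30–12:55, 13:10–16:30, 17:20–18:20, 19:10–19:40.
Jun free within 08:00–20:00: 08:00–10:05, 10:50–13:50, 14:50–16:45.
Vera ∩ Hassan: 11:30–12:05, 12:35–12:55, 13:10–16:30, 17:20–18:20, 19:10–19:40.
Vera ∩ Hassan ∩ Isla: 11:30–12:05, 12:35–12:55, 13:10–13:15, 14:40–16:30, 17:20–17:55.
Vera ∩ Hassan ∩ Isla ∩ Tomás: 11:30–12:05, 12:35–12:55, 13:10–13:15, 15:15–16:30, 17:20–17:55.
Vera ∩ Hassan ∩ Isla ∩ Tomás ∩ Jun: 11:30–12:05, 12:35–12:55, 13:10–13:15, 15:15–16:30.
Vera ∩ Hassan ∩ Isla ∩ Tomás ∩ Jun ∩ Zara: 15:15–16:25.
Single common window of 70 minutes.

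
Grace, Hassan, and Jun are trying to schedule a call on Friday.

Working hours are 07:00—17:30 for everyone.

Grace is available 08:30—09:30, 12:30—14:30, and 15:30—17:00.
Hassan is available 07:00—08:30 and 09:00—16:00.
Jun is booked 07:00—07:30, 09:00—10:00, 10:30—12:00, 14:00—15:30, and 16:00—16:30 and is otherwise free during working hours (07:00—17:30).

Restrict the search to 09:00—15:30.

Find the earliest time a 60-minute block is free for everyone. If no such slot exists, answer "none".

Jun free within 07:00–17:30: 07:30–09:00, 10:00–10:30, 12:00–14:00, 15:30–16:00, 16:30–17:30.
Grace ∩ Hassan: 09:00–09:30, 12:30–14:30, 15:30–16:00.
Grace ∩ Hassan ∩ Jun: 12:30–14:00, 15:30–16:00.
Restricted to 09:00–15:30: 12:30–14:00.
Windows ≥ 60 min: 12:30–14:00.
Earliest such window starts at 12:30.

12:30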